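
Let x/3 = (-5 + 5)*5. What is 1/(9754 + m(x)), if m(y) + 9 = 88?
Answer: 1/9833 ≈ 0.00010170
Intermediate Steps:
x = 0 (x = 3*((-5 + 5)*5) = 3*(0*5) = 3*0 = 0)
m(y) = 79 (m(y) = -9 + 88 = 79)
1/(9754 + m(x)) = 1/(9754 + 79) = 1/9833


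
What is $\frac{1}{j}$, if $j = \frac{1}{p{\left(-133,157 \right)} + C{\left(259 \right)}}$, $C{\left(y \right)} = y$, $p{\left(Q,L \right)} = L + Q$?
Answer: $283$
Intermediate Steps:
$j = \frac{1}{283}$ ($j = \frac{1}{\left(157 - 133\right) + 259} = \frac{1}{24 + 259} = \frac{1}{283} \approx 0.0035336$)
$\frac{1}{j} = \frac{1}{\frac{1}{283}} = 283$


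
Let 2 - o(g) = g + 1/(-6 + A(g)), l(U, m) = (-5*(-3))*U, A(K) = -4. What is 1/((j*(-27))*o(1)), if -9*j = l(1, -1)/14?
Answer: 28/99 ≈ 0.28283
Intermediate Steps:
l(U, m) = 15*U
o(g) = 21/10 - g (o(g) = 2 - (g + 1/(-6 - 4)) = 2 - (g + 1/(-10)) = 2 - (g - ⅒) = 2 - (-⅒ + g) = 2 + (⅒ - g) = 21/10 - g)
j = -5/42 (j = -15*1/(9*14) = -5/(3*14) = -⅑*15/14 = -5/42 ≈ -0.11905)
1/((j*(-27))*o(1)) = 1/((-5/42*(-27))*(21/10 - 1*1)) = 1/(45*(21/10 - 1)/14) = 1/((45/14)*(11/10)) = 1/(99/28) = 28/99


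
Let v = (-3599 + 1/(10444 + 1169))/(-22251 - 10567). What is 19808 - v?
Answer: 3774546360743/190557717 ≈ 19808.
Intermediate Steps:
v = 20897593/190557717 (v = (-3599 + 1/11613)/(-32818) = (-3599 + 1/11613)*(-1/32818) = -41795186/11613*(-1/32818) = 20897593/190557717 ≈ 0.10967)
19808 - v = 19808 - 1*20897593/190557717 = 19808 - 20897593/190557717 = 3774546360743/190557717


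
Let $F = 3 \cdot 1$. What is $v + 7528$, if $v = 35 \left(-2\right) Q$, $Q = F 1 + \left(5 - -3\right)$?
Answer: $6758$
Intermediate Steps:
$F = 3$
$Q = 11$ ($Q = 3 \cdot 1 + \left(5 - -3\right) = 3 + \left(5 + 3\right) = 3 + 8 = 11$)
$v = -770$ ($v = 35 \left(-2\right) 11 = \left(-70\right) 11 = -770$)
$v + 7528 = -770 + 7528 = 6758$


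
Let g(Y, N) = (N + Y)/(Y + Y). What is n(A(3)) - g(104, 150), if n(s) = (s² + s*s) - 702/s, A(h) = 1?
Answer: -72927/104 ≈ -701.22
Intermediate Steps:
g(Y, N) = (N + Y)/(2*Y) (g(Y, N) = (N + Y)/((2*Y)) = (N + Y)*(1/(2*Y)) = (N + Y)/(2*Y))
n(s) = -702/s + 2*s² (n(s) = (s² + s²) - 702/s = 2*s² - 702/s = -702/s + 2*s²)
n(A(3)) - g(104, 150) = 2*(-351 + 1³)/1 - (150 + 104)/(2*104) = 2*1*(-351 + 1) - 254/(2*104) = 2*1*(-350) - 1*127/104 = -700 - 127/104 = -72927/104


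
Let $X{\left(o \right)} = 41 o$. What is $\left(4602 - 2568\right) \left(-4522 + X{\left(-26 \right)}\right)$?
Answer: $-11365992$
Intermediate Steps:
$\left(4602 - 2568\right) \left(-4522 + X{\left(-26 \right)}\right) = \left(4602 - 2568\right) \left(-4522 + 41 \left(-26\right)\right) = 2034 \left(-4522 - 1066\right) = 2034 \left(-5588\right) = -11365992$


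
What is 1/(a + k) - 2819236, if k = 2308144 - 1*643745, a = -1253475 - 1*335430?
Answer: -212835402583/75494 ≈ -2.8192e+6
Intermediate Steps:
a = -1588905 (a = -1253475 - 335430 = -1588905)
k = 1664399 (k = 2308144 - 643745 = 1664399)
1/(a + k) - 2819236 = 1/(-1588905 + 1664399) - 2819236 = 1/75494 - 2819236 = -212835402583/75494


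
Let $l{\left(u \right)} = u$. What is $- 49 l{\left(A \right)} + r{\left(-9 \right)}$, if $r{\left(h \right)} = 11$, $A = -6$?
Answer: $305$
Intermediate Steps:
$- 49 l{\left(A \right)} + r{\left(-9 \right)} = \left(-49\right) \left(-6\right) + 11 = 294 + 11 = 305$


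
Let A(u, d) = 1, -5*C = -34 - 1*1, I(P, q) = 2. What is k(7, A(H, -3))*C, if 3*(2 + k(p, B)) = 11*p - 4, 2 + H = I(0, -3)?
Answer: 469/3 ≈ 156.33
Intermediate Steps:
H = 0 (H = -2 + 2 = 0)
C = 7 (C = -(-34 - 1*1)/5 = -(-34 - 1)/5 = -⅕*(-35) = 7)
k(p, B) = -10/3 + 11*p/3 (k(p, B) = -2 + (11*p - 4)/3 = -2 + (-4 + 11*p)/3 = -2 + (-4/3 + 11*p/3) = -10/3 + 11*p/3)
k(7, A(H, -3))*C = (-10/3 + (11/3)*7)*7 = (-10/3 + 77/3)*7 = (67/3)*7 = 469/3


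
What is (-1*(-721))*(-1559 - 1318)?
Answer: -2074317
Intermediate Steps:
(-1*(-721))*(-1559 - 1318) = 721*(-2877) = -2074317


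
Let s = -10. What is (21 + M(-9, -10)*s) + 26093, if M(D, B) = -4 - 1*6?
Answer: 26214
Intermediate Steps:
M(D, B) = -10 (M(D, B) = -4 - 6 = -10)
(21 + M(-9, -10)*s) + 26093 = (21 - 10*(-10)) + 26093 = (21 + 100) + 26093 = 121 + 26093 = 26214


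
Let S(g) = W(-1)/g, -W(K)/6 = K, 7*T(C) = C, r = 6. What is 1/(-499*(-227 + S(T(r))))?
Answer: 1/109780 ≈ 9.1091e-6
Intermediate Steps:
T(C) = C/7
W(K) = -6*K
S(g) = 6/g (S(g) = (-6*(-1))/g = 6/g)
1/(-499*(-227 + S(T(r)))) = 1/(-499*(-227 + 6/(((1/7)*6)))) = 1/(-499*(-227 + 6/(6/7))) = 1/(-499*(-227 + 6*(7/6))) = 1/(-499*(-227 + 7)) = 1/(-499*(-220)) = 1/109780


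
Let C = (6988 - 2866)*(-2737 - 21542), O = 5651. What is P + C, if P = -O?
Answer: -100083689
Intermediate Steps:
P = -5651 (P = -1*5651 = -5651)
C = -100078038 (C = 4122*(-24279) = -100078038)
P + C = -5651 - 100078038 = -100083689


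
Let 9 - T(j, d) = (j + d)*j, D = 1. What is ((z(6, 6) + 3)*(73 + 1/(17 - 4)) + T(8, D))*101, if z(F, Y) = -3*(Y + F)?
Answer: -3249069/13 ≈ -2.4993e+5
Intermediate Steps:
z(F, Y) = -3*F - 3*Y (z(F, Y) = -3*(F + Y) = -3*F - 3*Y)
T(j, d) = 9 - j*(d + j) (T(j, d) = 9 - (j + d)*j = 9 - (d + j)*j = 9 - j*(d + j))
((z(6, 6) + 3)*(73 + 1/(17 - 4)) + T(8, D))*101 = (((-3*6 - 3*6) + 3)*(73 + 1/(17 - 4)) + (9 - 1*8² - 1*1*8))*101 = (((-18 - 18) + 3)*(73 + 1/13) + (9 - 1*64 - 8))*101 = ((-36 + 3)*(73 + 1/13) + (9 - 64 - 8))*101 = (-33*950/13 - 63)*101 = (-31350/13 - 63)*101 = -32169/13*101 = -3249069/13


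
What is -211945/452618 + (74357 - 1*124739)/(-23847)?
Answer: 311395573/189361078 ≈ 1.6445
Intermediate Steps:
-211945/452618 + (74357 - 1*124739)/(-23847) = -211945*1/452618 + (74357 - 124739)*(-1/23847) = -11155/23822 - 50382*(-1/23847) = -11155/23822 + 16794/7949 = 311395573/189361078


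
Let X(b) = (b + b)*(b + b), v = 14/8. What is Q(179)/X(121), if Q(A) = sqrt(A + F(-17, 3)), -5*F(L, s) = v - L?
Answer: sqrt(701)/117128 ≈ 0.00022605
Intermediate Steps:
v = 7/4 (v = 14*(1/8) = 7/4 ≈ 1.7500)
F(L, s) = -7/20 + L/5 (F(L, s) = -(7/4 - L)/5 = -7/20 + L/5)
X(b) = 4*b**2 (X(b) = (2*b)*(2*b) = 4*b**2)
Q(A) = sqrt(-15/4 + A) (Q(A) = sqrt(A + (-7/20 + (1/5)*(-17))) = sqrt(A + (-7/20 - 17/5)) = sqrt(A - 15/4) = sqrt(-15/4 + A))
Q(179)/X(121) = (sqrt(-15 + 4*179)/2)/((4*121**2)) = (sqrt(-15 + 716)/2)/((4*14641)) = (sqrt(701)/2)/58564 = (sqrt(701)/2)*(1/58564) = sqrt(701)/117128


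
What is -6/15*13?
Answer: -26/5 ≈ -5.2000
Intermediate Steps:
-6/15*13 = -6*1/15*13 = -⅖*13 = -26/5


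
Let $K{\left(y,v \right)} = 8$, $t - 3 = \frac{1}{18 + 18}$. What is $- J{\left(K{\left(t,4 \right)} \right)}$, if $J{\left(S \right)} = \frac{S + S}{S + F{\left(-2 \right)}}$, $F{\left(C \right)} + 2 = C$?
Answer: $-4$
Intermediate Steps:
$t = \frac{109}{36}$ ($t = 3 + \frac{1}{18 + 18} = 3 + \frac{1}{36} = \frac{109}{36} \approx 3.0278$)
$F{\left(C \right)} = -2 + C$
$J{\left(S \right)} = \frac{2 S}{-4 + S}$ ($J{\left(S \right)} = \frac{S + S}{S - 4} = \frac{2 S}{S - 4} = \frac{2 S}{-4 + S}$)
$- J{\left(K{\left(t,4 \right)} \right)} = - \frac{2 \cdot 8}{-4 + 8} = - \frac{2 \cdot 8}{4} = \left(-1\right) 4 = -4$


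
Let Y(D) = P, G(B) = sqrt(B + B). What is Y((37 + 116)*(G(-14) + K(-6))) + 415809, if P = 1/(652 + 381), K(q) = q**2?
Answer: 429530698/1033 ≈ 4.1581e+5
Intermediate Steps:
G(B) = sqrt(2)*sqrt(B) (G(B) = sqrt(2*B) = sqrt(2)*sqrt(B))
P = 1/1033 ≈ 0.00096805
Y(D) = 1/1033
Y((37 + 116)*(G(-14) + K(-6))) + 415809 = 1/1033 + 415809 = 429530698/1033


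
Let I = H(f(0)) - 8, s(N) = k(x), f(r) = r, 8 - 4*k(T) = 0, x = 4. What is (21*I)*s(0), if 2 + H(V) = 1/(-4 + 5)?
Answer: -378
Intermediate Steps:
k(T) = 2 (k(T) = 2 - 1/4*0 = 2 + 0 = 2)
H(V) = -1 (H(V) = -2 + 1/(-4 + 5) = -2 + 1/1 = -2 + 1 = -1)
s(N) = 2
I = -9 (I = -1 - 8 = -9)
(21*I)*s(0) = (21*(-9))*2 = -189*2 = -378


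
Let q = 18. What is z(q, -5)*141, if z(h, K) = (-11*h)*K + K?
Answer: 138885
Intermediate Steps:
z(h, K) = K - 11*K*h (z(h, K) = -11*K*h + K = K - 11*K*h)
z(q, -5)*141 = -5*(1 - 11*18)*141 = -5*(1 - 198)*141 = -5*(-197)*141 = 985*141 = 138885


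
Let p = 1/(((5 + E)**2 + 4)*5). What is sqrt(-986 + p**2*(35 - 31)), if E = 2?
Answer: I*sqrt(69241846)/265 ≈ 31.401*I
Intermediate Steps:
p = 1/265 (p = 1/(((5 + 2)**2 + 4)*5) = 1/((7**2 + 4)*5) = 1/((49 + 4)*5) = 1/(53*5) = 1/265 ≈ 0.0037736)
sqrt(-986 + p**2*(35 - 31)) = sqrt(-986 + (1/265)**2*(35 - 31)) = sqrt(-986 + (1/70225)*4) = sqrt(-986 + 4/70225) = sqrt(-69241846/70225) = I*sqrt(69241846)/265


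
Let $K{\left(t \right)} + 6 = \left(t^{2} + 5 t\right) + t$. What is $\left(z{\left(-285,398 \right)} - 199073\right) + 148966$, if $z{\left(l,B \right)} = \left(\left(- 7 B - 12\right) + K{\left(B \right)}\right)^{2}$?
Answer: $24960158037$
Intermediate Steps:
$K{\left(t \right)} = -6 + t^{2} + 6 t$ ($K{\left(t \right)} = -6 + \left(\left(t^{2} + 5 t\right) + t\right) = -6 + \left(t^{2} + 6 t\right) = -6 + t^{2} + 6 t$)
$z{\left(l,B \right)} = \left(-18 + B^{2} - B\right)^{2}$ ($z{\left(l,B \right)} = \left(\left(- 7 B - 12\right) + \left(-6 + B^{2} + 6 B\right)\right)^{2} = \left(\left(-12 - 7 B\right) + \left(-6 + B^{2} + 6 B\right)\right)^{2} = \left(-18 + B^{2} - B\right)^{2}$)
$\left(z{\left(-285,398 \right)} - 199073\right) + 148966 = \left(\left(18 + 398 - 398^{2}\right)^{2} - 199073\right) + 148966 = \left(\left(18 + 398 - 158404\right)^{2} - 199073\right) + 148966 = \left(\left(-157988\right)^{2} - 199073\right) + 148966 = \left(24960208144 - 199073\right) + 148966 = 24960009071 + 148966 = 24960158037$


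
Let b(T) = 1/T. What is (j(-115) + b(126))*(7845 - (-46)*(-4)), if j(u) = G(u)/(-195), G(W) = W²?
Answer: -850960897/1638 ≈ -5.1951e+5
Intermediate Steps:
j(u) = -u²/195 (j(u) = u²/(-195) = u²*(-1/195) = -u²/195)
(j(-115) + b(126))*(7845 - (-46)*(-4)) = (-1/195*(-115)² + 1/126)*(7845 - (-46)*(-4)) = (-1/195*13225 + 1/126)*(7845 - 46*4) = (-2645/39 + 1/126)*(7845 - 184) = -111077/1638*7661 = -850960897/1638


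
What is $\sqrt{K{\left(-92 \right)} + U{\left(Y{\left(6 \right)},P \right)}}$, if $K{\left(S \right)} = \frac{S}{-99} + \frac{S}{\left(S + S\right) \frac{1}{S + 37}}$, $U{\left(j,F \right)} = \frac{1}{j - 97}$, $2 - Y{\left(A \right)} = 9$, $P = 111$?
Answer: $\frac{i \sqrt{78269906}}{1716} \approx 5.1556 i$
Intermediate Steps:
$Y{\left(A \right)} = -7$ ($Y{\left(A \right)} = 2 - 9 = -7$)
$U{\left(j,F \right)} = \frac{1}{-97 + j}$
$K{\left(S \right)} = \frac{37}{2} + \frac{97 S}{198}$ ($K{\left(S \right)} = S \left(- \frac{1}{99}\right) + \frac{S}{2 S \frac{1}{37 + S}} = - \frac{S}{99} + \frac{S}{2 S \frac{1}{37 + S}} = - \frac{S}{99} + S \frac{37 + S}{2 S} = - \frac{S}{99} + \left(\frac{37}{2} + \frac{S}{2}\right) = \frac{37}{2} + \frac{97 S}{198}$)
$\sqrt{K{\left(-92 \right)} + U{\left(Y{\left(6 \right)},P \right)}} = \sqrt{\left(\frac{37}{2} + \frac{97}{198} \left(-92\right)\right) + \frac{1}{-97 - 7}} = \sqrt{\left(\frac{37}{2} - \frac{4462}{99}\right) + \frac{1}{-104}} = \sqrt{- \frac{5261}{198} - \frac{1}{104}} = \sqrt{- \frac{273671}{10296}} = \frac{i \sqrt{78269906}}{1716}$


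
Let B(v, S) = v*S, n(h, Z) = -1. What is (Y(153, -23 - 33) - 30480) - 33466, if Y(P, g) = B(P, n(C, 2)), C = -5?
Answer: -64099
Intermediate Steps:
B(v, S) = S*v
Y(P, g) = -P
(Y(153, -23 - 33) - 30480) - 33466 = (-1*153 - 30480) - 33466 = (-153 - 30480) - 33466 = -30633 - 33466 = -64099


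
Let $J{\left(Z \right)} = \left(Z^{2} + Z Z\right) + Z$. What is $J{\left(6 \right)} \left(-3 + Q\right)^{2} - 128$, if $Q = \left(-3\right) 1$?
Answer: $2680$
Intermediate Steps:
$Q = -3$
$J{\left(Z \right)} = Z + 2 Z^{2}$ ($J{\left(Z \right)} = \left(Z^{2} + Z^{2}\right) + Z = 2 Z^{2} + Z = Z + 2 Z^{2}$)
$J{\left(6 \right)} \left(-3 + Q\right)^{2} - 128 = 6 \left(1 + 2 \cdot 6\right) \left(-3 - 3\right)^{2} - 128 = 6 \left(1 + 12\right) \left(-6\right)^{2} - 128 = 6 \cdot 13 \cdot 36 - 128 = 78 \cdot 36 - 128 = 2808 - 128 = 2680$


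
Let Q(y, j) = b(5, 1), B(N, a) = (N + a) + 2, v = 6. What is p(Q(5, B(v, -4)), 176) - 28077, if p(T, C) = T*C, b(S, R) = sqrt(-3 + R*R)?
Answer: -28077 + 176*I*sqrt(2) ≈ -28077.0 + 248.9*I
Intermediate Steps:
B(N, a) = 2 + N + a
b(S, R) = sqrt(-3 + R**2)
Q(y, j) = I*sqrt(2) (Q(y, j) = sqrt(-3 + 1**2) = sqrt(-3 + 1) = sqrt(-2) = I*sqrt(2))
p(T, C) = C*T
p(Q(5, B(v, -4)), 176) - 28077 = 176*(I*sqrt(2)) - 28077 = 176*I*sqrt(2) - 28077 = -28077 + 176*I*sqrt(2)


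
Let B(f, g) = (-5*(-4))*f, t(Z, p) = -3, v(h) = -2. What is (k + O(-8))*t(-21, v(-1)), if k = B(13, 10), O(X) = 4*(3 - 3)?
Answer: -780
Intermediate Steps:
O(X) = 0 (O(X) = 4*0 = 0)
B(f, g) = 20*f
k = 260 (k = 20*13 = 260)
(k + O(-8))*t(-21, v(-1)) = (260 + 0)*(-3) = 260*(-3) = -780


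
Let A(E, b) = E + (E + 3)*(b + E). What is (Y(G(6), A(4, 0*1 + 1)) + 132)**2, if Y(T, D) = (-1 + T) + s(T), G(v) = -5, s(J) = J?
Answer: 14641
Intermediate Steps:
A(E, b) = E + (3 + E)*(E + b)
Y(T, D) = -1 + 2*T (Y(T, D) = (-1 + T) + T = -1 + 2*T)
(Y(G(6), A(4, 0*1 + 1)) + 132)**2 = ((-1 + 2*(-5)) + 132)**2 = ((-1 - 10) + 132)**2 = (-11 + 132)**2 = 121**2 = 14641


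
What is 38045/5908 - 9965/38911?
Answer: 203070825/32840884 ≈ 6.1835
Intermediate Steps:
38045/5908 - 9965/38911 = 38045*(1/5908) - 9965*1/38911 = 5435/844 - 9965/38911 = 203070825/32840884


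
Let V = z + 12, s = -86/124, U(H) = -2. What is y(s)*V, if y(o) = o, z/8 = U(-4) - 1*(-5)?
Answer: -774/31 ≈ -24.968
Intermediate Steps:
s = -43/62 (s = -86*1/124 = -43/62 ≈ -0.69355)
z = 24 (z = 8*(-2 - 1*(-5)) = 8*(-2 + 5) = 8*3 = 24)
V = 36 (V = 24 + 12 = 36)
y(s)*V = -43/62*36 = -774/31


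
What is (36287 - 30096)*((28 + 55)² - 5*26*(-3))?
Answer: 45064289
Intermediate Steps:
(36287 - 30096)*((28 + 55)² - 5*26*(-3)) = 6191*(83² - 130*(-3)) = 6191*(6889 + 390) = 6191*7279 = 45064289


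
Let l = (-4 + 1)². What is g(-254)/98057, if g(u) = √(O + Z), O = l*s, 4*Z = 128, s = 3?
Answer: √59/98057 ≈ 7.8333e-5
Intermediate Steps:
l = 9 (l = (-3)² = 9)
Z = 32 (Z = (¼)*128 = 32)
O = 27 (O = 9*3 = 27)
g(u) = √59 (g(u) = √(27 + 32) = √59)
g(-254)/98057 = √59/98057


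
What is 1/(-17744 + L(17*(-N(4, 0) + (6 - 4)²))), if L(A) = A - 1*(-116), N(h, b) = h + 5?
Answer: -1/17713 ≈ -5.6456e-5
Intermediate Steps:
N(h, b) = 5 + h
L(A) = 116 + A (L(A) = A + 116 = 116 + A)
1/(-17744 + L(17*(-N(4, 0) + (6 - 4)²))) = 1/(-17744 + (116 + 17*(-(5 + 4) + (6 - 4)²))) = 1/(-17744 + (116 + 17*(-1*9 + 2²))) = 1/(-17744 + (116 + 17*(-9 + 4))) = 1/(-17744 + (116 + 17*(-5))) = 1/(-17744 + (116 - 85)) = 1/(-17744 + 31) = 1/(-17713) = -1/17713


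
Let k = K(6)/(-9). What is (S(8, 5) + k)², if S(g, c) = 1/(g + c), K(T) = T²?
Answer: 2601/169 ≈ 15.391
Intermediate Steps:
S(g, c) = 1/(c + g)
k = -4 (k = 6²/(-9) = 36*(-⅑) = -4)
(S(8, 5) + k)² = (1/(5 + 8) - 4)² = (1/13 - 4)² = (-51/13)² = 2601/169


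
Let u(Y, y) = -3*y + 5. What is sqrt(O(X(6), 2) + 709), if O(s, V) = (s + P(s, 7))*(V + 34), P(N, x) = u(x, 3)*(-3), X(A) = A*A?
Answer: sqrt(2437) ≈ 49.366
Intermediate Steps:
X(A) = A**2
u(Y, y) = 5 - 3*y
P(N, x) = 12 (P(N, x) = (5 - 3*3)*(-3) = (5 - 9)*(-3) = -4*(-3) = 12)
O(s, V) = (12 + s)*(34 + V) (O(s, V) = (s + 12)*(V + 34) = (12 + s)*(34 + V))
sqrt(O(X(6), 2) + 709) = sqrt((408 + 12*2 + 34*6**2 + 2*6**2) + 709) = sqrt((408 + 24 + 34*36 + 2*36) + 709) = sqrt((408 + 24 + 1224 + 72) + 709) = sqrt(1728 + 709) = sqrt(2437)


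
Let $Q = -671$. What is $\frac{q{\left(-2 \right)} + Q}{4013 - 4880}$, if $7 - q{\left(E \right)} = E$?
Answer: $\frac{662}{867} \approx 0.76355$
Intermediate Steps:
$q{\left(E \right)} = 7 - E$
$\frac{q{\left(-2 \right)} + Q}{4013 - 4880} = \frac{\left(7 - -2\right) - 671}{4013 - 4880} = \frac{\left(7 + 2\right) - 671}{-867} = \left(9 - 671\right) \left(- \frac{1}{867}\right) = \left(-662\right) \left(- \frac{1}{867}\right) = \frac{662}{867}$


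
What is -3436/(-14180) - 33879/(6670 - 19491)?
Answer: 131114294/45450445 ≈ 2.8848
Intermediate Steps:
-3436/(-14180) - 33879/(6670 - 19491) = -3436*(-1/14180) - 33879/(-12821) = 859/3545 - 33879*(-1/12821) = 859/3545 + 33879/12821 = 131114294/45450445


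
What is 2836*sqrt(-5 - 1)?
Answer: 2836*I*sqrt(6) ≈ 6946.8*I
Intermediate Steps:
2836*sqrt(-5 - 1) = 2836*sqrt(-6) = 2836*(I*sqrt(6)) = 2836*I*sqrt(6)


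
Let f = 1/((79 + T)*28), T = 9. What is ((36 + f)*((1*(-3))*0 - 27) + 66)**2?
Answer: 4983658872921/6071296 ≈ 8.2086e+5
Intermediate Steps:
f = 1/2464 (f = 1/((79 + 9)*28) = (1/28)/88 = (1/88)*(1/28) = 1/2464 ≈ 0.00040584)
((36 + f)*((1*(-3))*0 - 27) + 66)**2 = ((36 + 1/2464)*((1*(-3))*0 - 27) + 66)**2 = (88705*(-3*0 - 27)/2464 + 66)**2 = (88705*(0 - 27)/2464 + 66)**2 = ((88705/2464)*(-27) + 66)**2 = (-2395035/2464 + 66)**2 = (-2232411/2464)**2 = 4983658872921/6071296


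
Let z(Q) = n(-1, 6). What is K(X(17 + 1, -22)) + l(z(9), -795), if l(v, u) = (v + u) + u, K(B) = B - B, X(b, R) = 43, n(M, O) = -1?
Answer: -1591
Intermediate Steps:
z(Q) = -1
K(B) = 0
l(v, u) = v + 2*u (l(v, u) = (u + v) + u = v + 2*u)
K(X(17 + 1, -22)) + l(z(9), -795) = 0 + (-1 + 2*(-795)) = 0 + (-1 - 1590) = 0 - 1591 = -1591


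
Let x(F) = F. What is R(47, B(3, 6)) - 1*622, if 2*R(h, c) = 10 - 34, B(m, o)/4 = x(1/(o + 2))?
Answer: -634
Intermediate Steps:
B(m, o) = 4/(2 + o) (B(m, o) = 4/(o + 2) = 4/(2 + o))
R(h, c) = -12 (R(h, c) = (10 - 34)/2 = (½)*(-24) = -12)
R(47, B(3, 6)) - 1*622 = -12 - 1*622 = -12 - 622 = -634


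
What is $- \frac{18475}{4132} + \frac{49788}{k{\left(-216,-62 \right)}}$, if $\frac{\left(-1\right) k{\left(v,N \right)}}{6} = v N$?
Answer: $- \frac{3912563}{768552} \approx -5.0908$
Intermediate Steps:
$k{\left(v,N \right)} = - 6 N v$ ($k{\left(v,N \right)} = - 6 v N = - 6 N v$)
$- \frac{18475}{4132} + \frac{49788}{k{\left(-216,-62 \right)}} = - \frac{18475}{4132} + \frac{49788}{\left(-6\right) \left(-62\right) \left(-216\right)} = \left(-18475\right) \frac{1}{4132} + \frac{49788}{-80352} = - \frac{18475}{4132} + 49788 \left(- \frac{1}{80352}\right) = - \frac{18475}{4132} - \frac{461}{744} = - \frac{3912563}{768552}$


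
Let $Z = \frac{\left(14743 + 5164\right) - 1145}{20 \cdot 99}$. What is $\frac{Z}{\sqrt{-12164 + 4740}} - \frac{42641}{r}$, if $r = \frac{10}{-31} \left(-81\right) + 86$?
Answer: $- \frac{1321871}{3476} - \frac{3127 i \sqrt{29}}{153120} \approx -380.29 - 0.10998 i$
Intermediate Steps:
$Z = \frac{3127}{330}$ ($Z = \frac{19907 - 1145}{1980} = 18762 \cdot \frac{1}{1980} = \frac{3127}{330} \approx 9.4758$)
$r = \frac{3476}{31}$ ($r = 10 \left(- \frac{1}{31}\right) \left(-81\right) + 86 = \left(- \frac{10}{31}\right) \left(-81\right) + 86 = \frac{810}{31} + 86 = \frac{3476}{31} \approx 112.13$)
$\frac{Z}{\sqrt{-12164 + 4740}} - \frac{42641}{r} = \frac{3127}{330 \sqrt{-12164 + 4740}} - \frac{42641}{\frac{3476}{31}} = \frac{3127}{330 \sqrt{-7424}} - \frac{1321871}{3476} = \frac{3127}{330 \cdot 16 i \sqrt{29}} - \frac{1321871}{3476} = \frac{3127 \left(- \frac{i \sqrt{29}}{464}\right)}{330} - \frac{1321871}{3476} = - \frac{3127 i \sqrt{29}}{153120} - \frac{1321871}{3476} = - \frac{1321871}{3476} - \frac{3127 i \sqrt{29}}{153120}$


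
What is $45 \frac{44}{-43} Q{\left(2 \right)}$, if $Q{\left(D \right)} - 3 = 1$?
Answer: $- \frac{7920}{43} \approx -184.19$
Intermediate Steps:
$Q{\left(D \right)} = 4$ ($Q{\left(D \right)} = 3 + 1 = 4$)
$45 \frac{44}{-43} Q{\left(2 \right)} = 45 \frac{44}{-43} \cdot 4 = 45 \cdot 44 \left(- \frac{1}{43}\right) 4 = 45 \left(- \frac{44}{43}\right) 4 = \left(- \frac{1980}{43}\right) 4 = - \frac{7920}{43}$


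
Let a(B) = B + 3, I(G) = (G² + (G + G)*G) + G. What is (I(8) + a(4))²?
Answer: 42849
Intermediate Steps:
I(G) = G + 3*G² (I(G) = (G² + (2*G)*G) + G = (G² + 2*G²) + G = 3*G² + G = G + 3*G²)
a(B) = 3 + B
(I(8) + a(4))² = (8*(1 + 3*8) + (3 + 4))² = (8*(1 + 24) + 7)² = (8*25 + 7)² = (200 + 7)² = 207² = 42849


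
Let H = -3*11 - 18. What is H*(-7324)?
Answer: 373524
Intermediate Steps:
H = -51 (H = -33 - 18 = -51)
H*(-7324) = -51*(-7324) = 373524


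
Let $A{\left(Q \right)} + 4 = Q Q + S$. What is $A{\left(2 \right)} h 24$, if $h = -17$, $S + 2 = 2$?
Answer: $0$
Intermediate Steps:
$S = 0$ ($S = -2 + 2 = 0$)
$A{\left(Q \right)} = -4 + Q^{2}$ ($A{\left(Q \right)} = -4 + \left(Q Q + 0\right) = -4 + \left(Q^{2} + 0\right) = -4 + Q^{2}$)
$A{\left(2 \right)} h 24 = \left(-4 + 2^{2}\right) \left(-17\right) 24 = \left(-4 + 4\right) \left(-17\right) 24 = 0 \left(-17\right) 24 = 0 \cdot 24 = 0$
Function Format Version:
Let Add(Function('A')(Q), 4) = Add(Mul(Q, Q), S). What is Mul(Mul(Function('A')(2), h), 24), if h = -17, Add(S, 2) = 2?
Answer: 0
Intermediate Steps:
S = 0 (S = Add(-2, 2) = 0)
Function('A')(Q) = Add(-4, Pow(Q, 2)) (Function('A')(Q) = Add(-4, Add(Mul(Q, Q), 0)) = Add(-4, Add(Pow(Q, 2), 0)) = Add(-4, Pow(Q, 2)))
Mul(Mul(Function('A')(2), h), 24) = Mul(Mul(Add(-4, Pow(2, 2)), -17), 24) = Mul(Mul(Add(-4, 4), -17), 24) = Mul(Mul(0, -17), 24) = Mul(0, 24) = 0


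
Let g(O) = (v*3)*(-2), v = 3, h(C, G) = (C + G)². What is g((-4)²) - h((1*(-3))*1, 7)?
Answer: -34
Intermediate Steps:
g(O) = -18 (g(O) = (3*3)*(-2) = 9*(-2) = -18)
g((-4)²) - h((1*(-3))*1, 7) = -18 - ((1*(-3))*1 + 7)² = -18 - (-3*1 + 7)² = -18 - (-3 + 7)² = -18 - 1*4² = -18 - 1*16 = -18 - 16 = -34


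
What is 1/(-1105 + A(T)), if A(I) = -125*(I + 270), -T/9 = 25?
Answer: -1/6730 ≈ -0.00014859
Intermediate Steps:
T = -225 (T = -9*25 = -225)
A(I) = -33750 - 125*I (A(I) = -125*(270 + I) = -33750 - 125*I)
1/(-1105 + A(T)) = 1/(-1105 + (-33750 - 125*(-225))) = 1/(-1105 + (-33750 + 28125)) = 1/(-1105 - 5625) = 1/(-6730) = -1/6730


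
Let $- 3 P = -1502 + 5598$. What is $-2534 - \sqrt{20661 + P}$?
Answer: $-2534 - \frac{\sqrt{173661}}{3} \approx -2672.9$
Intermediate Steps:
$P = - \frac{4096}{3}$ ($P = - \frac{-1502 + 5598}{3} = \left(- \frac{1}{3}\right) 4096 = - \frac{4096}{3} \approx -1365.3$)
$-2534 - \sqrt{20661 + P} = -2534 - \sqrt{20661 - \frac{4096}{3}} = -2534 - \sqrt{\frac{57887}{3}} = -2534 - \frac{\sqrt{173661}}{3}$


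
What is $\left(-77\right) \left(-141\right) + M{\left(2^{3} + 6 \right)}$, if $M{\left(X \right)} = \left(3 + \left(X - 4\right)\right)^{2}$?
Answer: $11026$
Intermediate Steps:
$M{\left(X \right)} = \left(-1 + X\right)^{2}$ ($M{\left(X \right)} = \left(3 + \left(X - 4\right)\right)^{2} = \left(3 + \left(-4 + X\right)\right)^{2} = \left(-1 + X\right)^{2}$)
$\left(-77\right) \left(-141\right) + M{\left(2^{3} + 6 \right)} = \left(-77\right) \left(-141\right) + \left(-1 + \left(2^{3} + 6\right)\right)^{2} = 10857 + \left(-1 + \left(8 + 6\right)\right)^{2} = 10857 + \left(-1 + 14\right)^{2} = 10857 + 13^{2} = 10857 + 169 = 11026$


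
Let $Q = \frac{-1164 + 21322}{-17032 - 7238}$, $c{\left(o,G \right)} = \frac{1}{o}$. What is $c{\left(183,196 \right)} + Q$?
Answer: $- \frac{610774}{740235} \approx -0.82511$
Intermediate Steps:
$Q = - \frac{10079}{12135}$ ($Q = \frac{20158}{-24270} = 20158 \left(- \frac{1}{24270}\right) = - \frac{10079}{12135} \approx -0.83057$)
$c{\left(183,196 \right)} + Q = \frac{1}{183} - \frac{10079}{12135} = - \frac{610774}{740235}$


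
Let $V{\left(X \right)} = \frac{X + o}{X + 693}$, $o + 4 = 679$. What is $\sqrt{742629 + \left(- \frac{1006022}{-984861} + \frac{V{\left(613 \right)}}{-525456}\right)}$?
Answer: $\frac{\sqrt{1081300091176427545195958647}}{38158111158} \approx 861.76$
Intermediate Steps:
$o = 675$ ($o = -4 + 679 = 675$)
$V{\left(X \right)} = \frac{675 + X}{693 + X}$ ($V{\left(X \right)} = \frac{X + 675}{X + 693} = \frac{675 + X}{693 + X}$)
$\sqrt{742629 + \left(- \frac{1006022}{-984861} + \frac{V{\left(613 \right)}}{-525456}\right)} = \sqrt{742629 + \left(- \frac{1006022}{-984861} + \frac{\frac{1}{693 + 613} \left(675 + 613\right)}{-525456}\right)} = \sqrt{742629 + \left(\left(-1006022\right) \left(- \frac{1}{984861}\right) + \frac{1}{1306} \cdot 1288 \left(- \frac{1}{525456}\right)\right)} = \sqrt{742629 + \left(\frac{1006022}{984861} + \frac{1}{1306} \cdot 1288 \left(- \frac{1}{525456}\right)\right)} = \sqrt{742629 + \left(\frac{1006022}{984861} + \frac{644}{653} \left(- \frac{1}{525456}\right)\right)} = \sqrt{742629 + \left(\frac{1006022}{984861} - \frac{161}{85780692}\right)} = \sqrt{742629 + \frac{233867492587}{228948666948}} = \sqrt{\frac{170024153454418879}{228948666948}} = \frac{\sqrt{1081300091176427545195958647}}{38158111158}$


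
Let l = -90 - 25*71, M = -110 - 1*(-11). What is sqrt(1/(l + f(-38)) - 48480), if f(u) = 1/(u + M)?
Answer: 17*I*sqrt(10951332859618)/255506 ≈ 220.18*I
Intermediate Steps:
M = -99 (M = -110 + 11 = -99)
f(u) = 1/(-99 + u) (f(u) = 1/(u - 99) = 1/(-99 + u))
l = -1865 (l = -90 - 1775 = -1865)
sqrt(1/(l + f(-38)) - 48480) = sqrt(1/(-1865 + 1/(-99 - 38)) - 48480) = sqrt(1/(-1865 + 1/(-137)) - 48480) = sqrt(1/(-1865 - 1/137) - 48480) = sqrt(1/(-255506/137) - 48480) = sqrt(-137/255506 - 48480) = sqrt(-12386931017/255506) = 17*I*sqrt(10951332859618)/255506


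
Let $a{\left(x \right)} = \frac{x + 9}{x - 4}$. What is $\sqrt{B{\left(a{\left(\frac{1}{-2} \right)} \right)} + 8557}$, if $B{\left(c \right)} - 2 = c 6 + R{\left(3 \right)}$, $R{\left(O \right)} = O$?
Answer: $\frac{22 \sqrt{159}}{3} \approx 92.47$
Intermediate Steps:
$a{\left(x \right)} = \frac{9 + x}{-4 + x}$
$B{\left(c \right)} = 5 + 6 c$ ($B{\left(c \right)} = 2 + \left(c 6 + 3\right) = 2 + \left(6 c + 3\right) = 2 + \left(3 + 6 c\right) = 5 + 6 c$)
$\sqrt{B{\left(a{\left(\frac{1}{-2} \right)} \right)} + 8557} = \sqrt{\left(5 + 6 \frac{9 + \frac{1}{-2}}{-4 + \frac{1}{-2}}\right) + 8557} = \sqrt{\left(5 + 6 \frac{9 - \frac{1}{2}}{-4 - \frac{1}{2}}\right) + 8557} = \sqrt{\left(5 + 6 \frac{1}{- \frac{9}{2}} \cdot \frac{17}{2}\right) + 8557} = \sqrt{\left(5 + 6 \left(\left(- \frac{2}{9}\right) \frac{17}{2}\right)\right) + 8557} = \sqrt{\left(5 + 6 \left(- \frac{17}{9}\right)\right) + 8557} = \sqrt{\left(5 - \frac{34}{3}\right) + 8557} = \sqrt{- \frac{19}{3} + 8557} = \sqrt{\frac{25652}{3}} = \frac{22 \sqrt{159}}{3}$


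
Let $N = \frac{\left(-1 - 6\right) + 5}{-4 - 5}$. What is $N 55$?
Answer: $\frac{110}{9} \approx 12.222$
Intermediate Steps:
$N = \frac{2}{9}$ ($N = \frac{\left(-1 - 6\right) + 5}{-9} = \left(-7 + 5\right) \left(- \frac{1}{9}\right) = \left(-2\right) \left(- \frac{1}{9}\right) = \frac{2}{9} \approx 0.22222$)
$N 55 = \frac{2}{9} \cdot 55 = \frac{110}{9}$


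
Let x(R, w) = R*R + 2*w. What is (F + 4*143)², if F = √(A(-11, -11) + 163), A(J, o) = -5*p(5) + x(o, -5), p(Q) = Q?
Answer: (572 + √249)² ≈ 3.4549e+5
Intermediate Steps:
x(R, w) = R² + 2*w
A(J, o) = -35 + o² (A(J, o) = -5*5 + (o² + 2*(-5)) = -25 + (o² - 10) = -25 + (-10 + o²) = -35 + o²)
F = √249 (F = √((-35 + (-11)²) + 163) = √((-35 + 121) + 163) = √(86 + 163) = √249 ≈ 15.780)
(F + 4*143)² = (√249 + 4*143)² = (√249 + 572)² = (572 + √249)²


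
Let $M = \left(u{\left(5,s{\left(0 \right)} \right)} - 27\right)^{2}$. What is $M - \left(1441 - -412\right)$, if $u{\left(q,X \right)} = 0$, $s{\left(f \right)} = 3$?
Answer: $-1124$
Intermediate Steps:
$M = 729$ ($M = \left(0 - 27\right)^{2} = \left(-27\right)^{2} = 729$)
$M - \left(1441 - -412\right) = 729 - \left(1441 - -412\right) = 729 - \left(1441 + 412\right) = 729 - 1853 = -1124$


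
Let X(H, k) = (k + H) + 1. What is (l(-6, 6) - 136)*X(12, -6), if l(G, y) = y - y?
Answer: -952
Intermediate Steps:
l(G, y) = 0
X(H, k) = 1 + H + k (X(H, k) = (H + k) + 1 = 1 + H + k)
(l(-6, 6) - 136)*X(12, -6) = (0 - 136)*(1 + 12 - 6) = -136*7 = -952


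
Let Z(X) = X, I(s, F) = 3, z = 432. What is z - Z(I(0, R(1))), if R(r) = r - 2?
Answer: 429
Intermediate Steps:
R(r) = -2 + r
z - Z(I(0, R(1))) = 432 - 1*3 = 432 - 3 = 429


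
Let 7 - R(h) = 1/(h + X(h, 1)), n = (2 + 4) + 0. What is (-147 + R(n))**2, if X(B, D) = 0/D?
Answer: 707281/36 ≈ 19647.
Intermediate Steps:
X(B, D) = 0
n = 6 (n = 6 + 0 = 6)
R(h) = 7 - 1/h (R(h) = 7 - 1/(h + 0) = 7 - 1/h)
(-147 + R(n))**2 = (-147 + (7 - 1/6))**2 = (-147 + 41/6)**2 = (-841/6)**2 = 707281/36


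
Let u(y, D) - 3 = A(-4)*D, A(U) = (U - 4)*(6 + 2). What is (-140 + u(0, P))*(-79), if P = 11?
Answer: 66439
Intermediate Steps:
A(U) = -32 + 8*U (A(U) = (-4 + U)*8 = -32 + 8*U)
u(y, D) = 3 - 64*D (u(y, D) = 3 + (-32 + 8*(-4))*D = 3 + (-32 - 32)*D = 3 - 64*D)
(-140 + u(0, P))*(-79) = (-140 + (3 - 64*11))*(-79) = (-140 + (3 - 704))*(-79) = (-140 - 701)*(-79) = -841*(-79) = 66439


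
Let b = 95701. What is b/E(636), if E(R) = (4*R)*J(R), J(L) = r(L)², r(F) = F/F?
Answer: 95701/2544 ≈ 37.618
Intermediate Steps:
r(F) = 1
J(L) = 1 (J(L) = 1² = 1)
E(R) = 4*R (E(R) = (4*R)*1 = 4*R)
b/E(636) = 95701/((4*636)) = 95701/2544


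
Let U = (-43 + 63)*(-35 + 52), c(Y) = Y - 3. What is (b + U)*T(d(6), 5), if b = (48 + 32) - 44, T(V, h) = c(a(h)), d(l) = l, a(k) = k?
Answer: 752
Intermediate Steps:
c(Y) = -3 + Y
T(V, h) = -3 + h
b = 36 (b = 80 - 44 = 36)
U = 340 (U = 20*17 = 340)
(b + U)*T(d(6), 5) = (36 + 340)*(-3 + 5) = 376*2 = 752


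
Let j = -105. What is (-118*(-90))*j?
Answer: -1115100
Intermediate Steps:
(-118*(-90))*j = -118*(-90)*(-105) = 10620*(-105) = -1115100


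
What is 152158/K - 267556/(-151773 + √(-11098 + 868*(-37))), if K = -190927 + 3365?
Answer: 2055751550634731/2160253469845283 + 267556*I*√43214/23035086743 ≈ 0.95162 + 0.0024146*I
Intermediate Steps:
K = -187562
152158/K - 267556/(-151773 + √(-11098 + 868*(-37))) = 152158/(-187562) - 267556/(-151773 + √(-11098 + 868*(-37))) = 152158*(-1/187562) - 267556/(-151773 + √(-11098 - 32116)) = -76079/93781 - 267556/(-151773 + √(-43214)) = -76079/93781 - 267556/(-151773 + I*√43214)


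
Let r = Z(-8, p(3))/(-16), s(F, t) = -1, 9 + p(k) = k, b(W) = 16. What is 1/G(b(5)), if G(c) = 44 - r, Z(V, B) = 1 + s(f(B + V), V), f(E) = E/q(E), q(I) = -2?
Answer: 1/44 ≈ 0.022727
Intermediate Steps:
p(k) = -9 + k
f(E) = -E/2 (f(E) = E/(-2) = E*(-½) = -E/2)
Z(V, B) = 0 (Z(V, B) = 1 - 1 = 0)
r = 0 (r = 0/(-16) = 0*(-1/16) = 0)
G(c) = 44 (G(c) = 44 - 1*0 = 44 + 0 = 44)
1/G(b(5)) = 1/44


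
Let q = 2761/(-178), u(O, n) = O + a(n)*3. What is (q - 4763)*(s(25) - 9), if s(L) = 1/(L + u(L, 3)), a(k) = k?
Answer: 225402375/5251 ≈ 42926.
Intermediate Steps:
u(O, n) = O + 3*n (u(O, n) = O + n*3 = O + 3*n)
s(L) = 1/(9 + 2*L) (s(L) = 1/(L + (L + 3*3)) = 1/(L + (L + 9)) = 1/(L + (9 + L)) = 1/(9 + 2*L))
q = -2761/178 (q = 2761*(-1/178) = -2761/178 ≈ -15.511)
(q - 4763)*(s(25) - 9) = (-2761/178 - 4763)*(1/(9 + 2*25) - 9) = -850575*(1/(9 + 50) - 9)/178 = -850575*(1/59 - 9)/178 = -850575/178*(-530/59) = 225402375/5251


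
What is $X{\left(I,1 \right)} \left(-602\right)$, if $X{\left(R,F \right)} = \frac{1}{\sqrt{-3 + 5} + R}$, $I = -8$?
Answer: $\frac{2408}{31} + \frac{301 \sqrt{2}}{31} \approx 91.409$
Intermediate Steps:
$X{\left(R,F \right)} = \frac{1}{R + \sqrt{2}}$ ($X{\left(R,F \right)} = \frac{1}{\sqrt{2} + R} = \frac{1}{R + \sqrt{2}}$)
$X{\left(I,1 \right)} \left(-602\right) = \frac{1}{-8 + \sqrt{2}} \left(-602\right) = - \frac{602}{-8 + \sqrt{2}}$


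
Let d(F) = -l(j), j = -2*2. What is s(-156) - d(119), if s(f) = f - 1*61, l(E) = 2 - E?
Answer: -211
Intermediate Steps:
j = -4
d(F) = -6 (d(F) = -(2 - 1*(-4)) = -(2 + 4) = -1*6 = -6)
s(f) = -61 + f (s(f) = f - 61 = -61 + f)
s(-156) - d(119) = (-61 - 156) - 1*(-6) = -217 + 6 = -211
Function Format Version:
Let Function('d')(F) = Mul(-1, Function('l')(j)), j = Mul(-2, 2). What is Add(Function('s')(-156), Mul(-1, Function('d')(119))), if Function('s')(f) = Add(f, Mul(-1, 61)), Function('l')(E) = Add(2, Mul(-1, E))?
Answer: -211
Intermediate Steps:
j = -4
Function('d')(F) = -6 (Function('d')(F) = Mul(-1, Add(2, Mul(-1, -4))) = Mul(-1, Add(2, 4)) = Mul(-1, 6) = -6)
Function('s')(f) = Add(-61, f) (Function('s')(f) = Add(f, -61) = Add(-61, f))
Add(Function('s')(-156), Mul(-1, Function('d')(119))) = Add(Add(-61, -156), Mul(-1, -6)) = Add(-217, 6) = -211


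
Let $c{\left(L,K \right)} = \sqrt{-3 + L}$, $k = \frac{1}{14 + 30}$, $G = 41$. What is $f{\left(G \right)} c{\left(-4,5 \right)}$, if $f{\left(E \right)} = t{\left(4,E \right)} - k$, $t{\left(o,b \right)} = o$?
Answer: $\frac{175 i \sqrt{7}}{44} \approx 10.523 i$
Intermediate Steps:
$k = \frac{1}{44} \approx 0.022727$
$f{\left(E \right)} = \frac{175}{44}$ ($f{\left(E \right)} = 4 - \frac{1}{44} = \frac{175}{44}$)
$f{\left(G \right)} c{\left(-4,5 \right)} = \frac{175 \sqrt{-3 - 4}}{44} = \frac{175 \sqrt{-7}}{44} = \frac{175 i \sqrt{7}}{44}$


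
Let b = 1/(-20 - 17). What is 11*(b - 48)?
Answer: -19547/37 ≈ -528.30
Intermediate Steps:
b = -1/37 (b = 1/(-37) = -1/37 ≈ -0.027027)
11*(b - 48) = 11*(-1/37 - 48) = 11*(-1777/37) = -19547/37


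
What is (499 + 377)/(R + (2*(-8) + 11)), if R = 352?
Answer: 876/347 ≈ 2.5245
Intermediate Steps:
(499 + 377)/(R + (2*(-8) + 11)) = (499 + 377)/(352 + (2*(-8) + 11)) = 876/(352 + (-16 + 11)) = 876/(352 - 5) = 876/347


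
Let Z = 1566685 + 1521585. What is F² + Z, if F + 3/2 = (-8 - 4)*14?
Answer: 12468001/4 ≈ 3.1170e+6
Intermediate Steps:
F = -339/2 (F = -3/2 + (-8 - 4)*14 = -3/2 - 12*14 = -3/2 - 168 = -339/2 ≈ -169.50)
Z = 3088270
F² + Z = (-339/2)² + 3088270 = 114921/4 + 3088270 = 12468001/4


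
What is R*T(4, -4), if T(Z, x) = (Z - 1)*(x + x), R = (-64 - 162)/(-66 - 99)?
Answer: -1808/55 ≈ -32.873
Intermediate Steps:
R = 226/165 (R = -226/(-165) = -226*(-1/165) = 226/165 ≈ 1.3697)
T(Z, x) = 2*x*(-1 + Z) (T(Z, x) = (-1 + Z)*(2*x) = 2*x*(-1 + Z))
R*T(4, -4) = 226*(2*(-4)*(-1 + 4))/165 = 226*(2*(-4)*3)/165 = (226/165)*(-24) = -1808/55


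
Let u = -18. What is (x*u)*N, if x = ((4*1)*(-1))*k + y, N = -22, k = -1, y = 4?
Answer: 3168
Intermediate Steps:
x = 8 (x = ((4*1)*(-1))*(-1) + 4 = (4*(-1))*(-1) + 4 = -4*(-1) + 4 = 4 + 4 = 8)
(x*u)*N = (8*(-18))*(-22) = -144*(-22) = 3168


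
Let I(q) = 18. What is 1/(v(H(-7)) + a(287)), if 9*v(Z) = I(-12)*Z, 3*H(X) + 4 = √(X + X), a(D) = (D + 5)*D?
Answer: 62851/5266997606 - I*√14/10533995212 ≈ 1.1933e-5 - 3.552e-10*I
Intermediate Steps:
a(D) = D*(5 + D) (a(D) = (5 + D)*D = D*(5 + D))
H(X) = -4/3 + √2*√X/3 (H(X) = -4/3 + √(X + X)/3 = -4/3 + √(2*X)/3 = -4/3 + (√2*√X)/3 = -4/3 + √2*√X/3)
v(Z) = 2*Z (v(Z) = (18*Z)/9 = 2*Z)
1/(v(H(-7)) + a(287)) = 1/(2*(-4/3 + √2*√(-7)/3) + 287*(5 + 287)) = 1/(2*(-4/3 + √2*(I*√7)/3) + 287*292) = 1/(2*(-4/3 + I*√14/3) + 83804) = 1/((-8/3 + 2*I*√14/3) + 83804) = 1/(251404/3 + 2*I*√14/3)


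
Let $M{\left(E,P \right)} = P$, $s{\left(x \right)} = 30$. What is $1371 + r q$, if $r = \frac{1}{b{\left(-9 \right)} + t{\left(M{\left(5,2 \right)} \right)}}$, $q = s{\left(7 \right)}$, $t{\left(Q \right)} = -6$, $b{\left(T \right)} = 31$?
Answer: $\frac{6861}{5} \approx 1372.2$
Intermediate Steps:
$q = 30$
$r = \frac{1}{25}$ ($r = \frac{1}{31 - 6} = \frac{1}{25} \approx 0.04$)
$1371 + r q = 1371 + \frac{1}{25} \cdot 30 = 1371 + \frac{6}{5} = \frac{6861}{5}$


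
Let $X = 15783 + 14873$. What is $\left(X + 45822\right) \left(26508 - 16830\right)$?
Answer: $740154084$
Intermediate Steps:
$X = 30656$
$\left(X + 45822\right) \left(26508 - 16830\right) = \left(30656 + 45822\right) \left(26508 - 16830\right) = 76478 \cdot 9678 = 740154084$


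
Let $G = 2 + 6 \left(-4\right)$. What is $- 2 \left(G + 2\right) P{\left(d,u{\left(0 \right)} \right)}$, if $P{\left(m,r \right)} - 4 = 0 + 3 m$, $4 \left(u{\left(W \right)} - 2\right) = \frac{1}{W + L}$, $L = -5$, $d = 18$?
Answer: $2320$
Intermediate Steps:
$u{\left(W \right)} = 2 + \frac{1}{4 \left(-5 + W\right)}$ ($u{\left(W \right)} = 2 + \frac{1}{4 \left(W - 5\right)} = 2 + \frac{1}{4 \left(-5 + W\right)}$)
$G = -22$ ($G = 2 - 24 = -22$)
$P{\left(m,r \right)} = 4 + 3 m$ ($P{\left(m,r \right)} = 4 + \left(0 + 3 m\right) = 4 + 3 m$)
$- 2 \left(G + 2\right) P{\left(d,u{\left(0 \right)} \right)} = - 2 \left(-22 + 2\right) \left(4 + 3 \cdot 18\right) = \left(-2\right) \left(-20\right) \left(4 + 54\right) = 40 \cdot 58 = 2320$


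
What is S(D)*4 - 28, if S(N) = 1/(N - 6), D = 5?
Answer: -32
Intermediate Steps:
S(N) = 1/(-6 + N)
S(D)*4 - 28 = 4/(-6 + 5) - 28 = 4/(-1) - 28 = -1*4 - 28 = -4 - 28 = -32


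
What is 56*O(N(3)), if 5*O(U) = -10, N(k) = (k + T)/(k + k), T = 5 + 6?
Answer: -112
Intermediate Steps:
T = 11
N(k) = (11 + k)/(2*k) (N(k) = (k + 11)/(k + k) = (11 + k)/((2*k)) = (11 + k)*(1/(2*k)) = (11 + k)/(2*k))
O(U) = -2 (O(U) = (1/5)*(-10) = -2)
56*O(N(3)) = 56*(-2) = -112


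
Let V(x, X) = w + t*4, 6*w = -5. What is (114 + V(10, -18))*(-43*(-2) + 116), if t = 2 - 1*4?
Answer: 63731/3 ≈ 21244.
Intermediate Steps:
w = -⅚ (w = (⅙)*(-5) = -⅚ ≈ -0.83333)
t = -2 (t = 2 - 4 = -2)
V(x, X) = -53/6 (V(x, X) = -⅚ - 2*4 = -⅚ - 8 = -53/6)
(114 + V(10, -18))*(-43*(-2) + 116) = (114 - 53/6)*(-43*(-2) + 116) = 631*(86 + 116)/6 = (631/6)*202 = 63731/3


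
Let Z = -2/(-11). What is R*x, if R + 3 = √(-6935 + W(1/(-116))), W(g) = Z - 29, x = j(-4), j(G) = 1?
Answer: -3 + I*√842622/11 ≈ -3.0 + 83.449*I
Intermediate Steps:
x = 1
Z = 2/11 (Z = -2*(-1/11) = 2/11 ≈ 0.18182)
W(g) = -317/11 (W(g) = 2/11 - 29 = -317/11)
R = -3 + I*√842622/11 (R = -3 + √(-6935 - 317/11) = -3 + √(-76602/11) = -3 + I*√842622/11 ≈ -3.0 + 83.449*I)
R*x = (-3 + I*√842622/11)*1 = -3 + I*√842622/11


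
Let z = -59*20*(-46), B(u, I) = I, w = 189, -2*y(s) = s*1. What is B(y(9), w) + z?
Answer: 54469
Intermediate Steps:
y(s) = -s/2
z = 54280 (z = -1180*(-46) = 54280)
B(y(9), w) + z = 189 + 54280 = 54469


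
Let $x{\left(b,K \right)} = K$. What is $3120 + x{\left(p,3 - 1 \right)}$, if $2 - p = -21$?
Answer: $3122$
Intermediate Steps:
$p = 23$ ($p = 2 - -21 = 2 + 21 = 23$)
$3120 + x{\left(p,3 - 1 \right)} = 3120 + \left(3 - 1\right) = 3120 + 2 = 3122$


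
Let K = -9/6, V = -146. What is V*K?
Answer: 219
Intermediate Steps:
K = -3/2 (K = -9*⅙ = -3/2 ≈ -1.5000)
V*K = -146*(-3/2) = 219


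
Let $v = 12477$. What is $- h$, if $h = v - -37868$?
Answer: $-50345$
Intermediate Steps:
$h = 50345$ ($h = 12477 - -37868 = 12477 + 37868 = 50345$)
$- h = \left(-1\right) 50345 = -50345$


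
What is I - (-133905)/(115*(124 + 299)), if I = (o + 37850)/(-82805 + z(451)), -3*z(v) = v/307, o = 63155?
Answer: 379125405497/247323685008 ≈ 1.5329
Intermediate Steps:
z(v) = -v/921 (z(v) = -v/(3*307) = -v/921)
I = -93025605/76263856 (I = (63155 + 37850)/(-82805 - 1/921*451) = 101005/(-82805 - 451/921) = 101005/(-76263856/921) = 101005*(-921/76263856) = -93025605/76263856 ≈ -1.2198)
I - (-133905)/(115*(124 + 299)) = -93025605/76263856 - (-133905)/(115*(124 + 299)) = -93025605/76263856 - (-133905)/(115*423) = -93025605/76263856 - (-133905)/48645 = -93025605/76263856 - 1*(-8927/3243) = -93025605/76263856 + 8927/3243 = 379125405497/247323685008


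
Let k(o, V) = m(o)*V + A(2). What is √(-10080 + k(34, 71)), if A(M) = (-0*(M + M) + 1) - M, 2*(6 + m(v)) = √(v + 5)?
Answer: √(-42028 + 142*√39)/2 ≈ 101.42*I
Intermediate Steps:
m(v) = -6 + √(5 + v)/2 (m(v) = -6 + √(v + 5)/2 = -6 + √(5 + v)/2)
A(M) = 1 - M (A(M) = (-0*2*M + 1) - M = (-2*0 + 1) - M = (0 + 1) - M = 1 - M)
k(o, V) = -1 + V*(-6 + √(5 + o)/2) (k(o, V) = (-6 + √(5 + o)/2)*V + (1 - 1*2) = V*(-6 + √(5 + o)/2) + (1 - 2) = V*(-6 + √(5 + o)/2) - 1 = -1 + V*(-6 + √(5 + o)/2))
√(-10080 + k(34, 71)) = √(-10080 + (-1 + (½)*71*(-12 + √(5 + 34)))) = √(-10080 + (-1 + (½)*71*(-12 + √39))) = √(-10080 + (-1 + (-426 + 71*√39/2))) = √(-10080 + (-427 + 71*√39/2)) = √(-10507 + 71*√39/2)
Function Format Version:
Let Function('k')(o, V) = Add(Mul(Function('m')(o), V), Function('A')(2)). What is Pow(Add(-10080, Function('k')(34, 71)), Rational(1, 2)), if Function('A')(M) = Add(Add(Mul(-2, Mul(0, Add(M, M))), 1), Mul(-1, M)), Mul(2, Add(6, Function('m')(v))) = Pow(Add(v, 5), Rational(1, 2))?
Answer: Mul(Rational(1, 2), Pow(Add(-42028, Mul(142, Pow(39, Rational(1, 2)))), Rational(1, 2))) ≈ Mul(101.42, I)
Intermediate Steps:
Function('m')(v) = Add(-6, Mul(Rational(1, 2), Pow(Add(5, v), Rational(1, 2)))) (Function('m')(v) = Add(-6, Mul(Rational(1, 2), Pow(Add(v, 5), Rational(1, 2)))) = Add(-6, Mul(Rational(1, 2), Pow(Add(5, v), Rational(1, 2)))))
Function('A')(M) = Add(1, Mul(-1, M)) (Function('A')(M) = Add(Add(Mul(-2, Mul(0, Mul(2, M))), 1), Mul(-1, M)) = Add(Add(Mul(-2, 0), 1), Mul(-1, M)) = Add(Add(0, 1), Mul(-1, M)) = Add(1, Mul(-1, M)))
Function('k')(o, V) = Add(-1, Mul(V, Add(-6, Mul(Rational(1, 2), Pow(Add(5, o), Rational(1, 2)))))) (Function('k')(o, V) = Add(Mul(Add(-6, Mul(Rational(1, 2), Pow(Add(5, o), Rational(1, 2)))), V), Add(1, Mul(-1, 2))) = Add(Mul(V, Add(-6, Mul(Rational(1, 2), Pow(Add(5, o), Rational(1, 2))))), Add(1, -2)) = Add(Mul(V, Add(-6, Mul(Rational(1, 2), Pow(Add(5, o), Rational(1, 2))))), -1) = Add(-1, Mul(V, Add(-6, Mul(Rational(1, 2), Pow(Add(5, o), Rational(1, 2)))))))
Pow(Add(-10080, Function('k')(34, 71)), Rational(1, 2)) = Pow(Add(-10080, Add(-1, Mul(Rational(1, 2), 71, Add(-12, Pow(Add(5, 34), Rational(1, 2)))))), Rational(1, 2)) = Pow(Add(-10080, Add(-1, Mul(Rational(1, 2), 71, Add(-12, Pow(39, Rational(1, 2)))))), Rational(1, 2)) = Pow(Add(-10080, Add(-1, Add(-426, Mul(Rational(71, 2), Pow(39, Rational(1, 2)))))), Rational(1, 2)) = Pow(Add(-10080, Add(-427, Mul(Rational(71, 2), Pow(39, Rational(1, 2))))), Rational(1, 2)) = Pow(Add(-10507, Mul(Rational(71, 2), Pow(39, Rational(1, 2)))), Rational(1, 2))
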